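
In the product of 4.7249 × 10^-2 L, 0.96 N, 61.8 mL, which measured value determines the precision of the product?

4.7249 × 10^-2 L → 5 s.f.; 0.96 N → 2 s.f.; 61.8 mL → 3 s.f.
The fewest is 2 significant figures, from 0.96 N.

0.96 N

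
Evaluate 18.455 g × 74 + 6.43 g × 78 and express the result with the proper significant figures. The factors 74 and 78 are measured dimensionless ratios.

18.455 × 74 = 1365.67 → 1.4 × 10^3 g (2 s.f., last digit at the 10^2 place).
6.43 × 78 = 501.54 → 5.0 × 10^2 g (2 s.f., last digit at the 10^1 place).
Sum: 1867.21 g; keep the coarser place, 10^2.
Result: 1.9 × 10^3 g.

1.9 × 10^3 g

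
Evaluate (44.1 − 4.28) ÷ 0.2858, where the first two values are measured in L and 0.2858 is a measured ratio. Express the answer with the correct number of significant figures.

139 L

44.1 L − 4.28 L = 39.82 L; the difference is limited to 1 decimal place (3 s.f.).
Carrying full precision, 39.82 ÷ 0.2858 = 139.32820154… L; 0.2858 has 4 s.f., so the result keeps min(3, 4) = 3 s.f.
Rounded to 3 significant figures: 139 L.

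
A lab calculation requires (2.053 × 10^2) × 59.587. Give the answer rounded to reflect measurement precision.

1.223 × 10^4

(2.053 × 10^2) × 59.587 = 12233.2111
Multiplication/division keeps the fewest significant figures: 2.053 × 10^2 → 4 s.f., 59.587 → 5 s.f.; limit is 4.
Rounded to 4 significant figures: 1.223 × 10^4.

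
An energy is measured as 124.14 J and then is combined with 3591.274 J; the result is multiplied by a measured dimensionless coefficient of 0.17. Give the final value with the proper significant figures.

124.14 J + 3591.274 J = 3715.414 J; the sum is limited to 2 decimal places (6 s.f.).
Carrying full precision, 3715.414 × 0.17 = 631.62038 J; 0.17 has 2 s.f., so the result keeps min(6, 2) = 2 s.f.
Rounded to 2 significant figures: 6.3 × 10^2 J.

6.3 × 10^2 J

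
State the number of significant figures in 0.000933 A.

3

0.000933: leading zeros are not significant.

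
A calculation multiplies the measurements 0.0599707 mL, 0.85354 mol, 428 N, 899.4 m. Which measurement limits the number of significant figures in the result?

428 N

0.0599707 mL → 6 s.f.; 0.85354 mol → 5 s.f.; 428 N → 3 s.f.; 899.4 m → 4 s.f.
The fewest is 3 significant figures, from 428 N.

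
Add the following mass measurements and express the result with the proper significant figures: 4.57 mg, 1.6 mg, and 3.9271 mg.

10.1 mg

4.57 mg + 1.6 mg + 3.9271 mg = 10.0971 mg.
Addition/subtraction keeps the fewest decimal places: 4.57 → 2 decimal places, 1.6 → 1 decimal place, 3.9271 → 4 decimal places; limit is 1.
Rounded to 1 decimal place: 10.1 mg.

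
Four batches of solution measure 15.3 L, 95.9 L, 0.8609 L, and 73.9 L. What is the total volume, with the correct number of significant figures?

186.0 L

15.3 L + 95.9 L + 0.8609 L + 73.9 L = 185.9609 L.
Addition/subtraction keeps the fewest decimal places: 15.3 → 1 decimal place, 95.9 → 1 decimal place, 0.8609 → 4 decimal places, 73.9 → 1 decimal place; limit is 1.
Rounded to 1 decimal place: 186.0 L.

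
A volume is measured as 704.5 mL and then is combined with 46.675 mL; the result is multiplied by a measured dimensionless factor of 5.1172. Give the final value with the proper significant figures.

704.5 mL + 46.675 mL = 751.175 mL; the sum is limited to 1 decimal place (4 s.f.).
Carrying full precision, 751.175 × 5.1172 = 3843.91271 mL; 5.1172 has 5 s.f., so the result keeps min(4, 5) = 4 s.f.
Rounded to 4 significant figures: 3844 mL.

3844 mL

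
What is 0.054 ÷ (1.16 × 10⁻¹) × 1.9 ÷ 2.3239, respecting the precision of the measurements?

0.054 ÷ (1.16 × 10⁻¹) × 1.9 ÷ 2.3239 = 0.380602762004…
Multiplication/division keeps the fewest significant figures: 0.054 → 2 s.f., 1.16 × 10⁻¹ → 3 s.f., 1.9 → 2 s.f., 2.3239 → 5 s.f.; limit is 2.
Rounded to 2 significant figures: 0.38.

0.38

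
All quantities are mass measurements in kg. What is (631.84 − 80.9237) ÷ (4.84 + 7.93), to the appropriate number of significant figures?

631.84 − 80.9237 = 550.9163, limited to 2 d.p. → 5 s.f.; 4.84 + 7.93 = 12.77, limited to 2 d.p. → 4 s.f.
Carrying full precision, 550.9163 ÷ 12.77 = 43.1414487079…; keep min(5, 4) = 4 s.f.
Rounded to 4 significant figures: 43.14.

43.14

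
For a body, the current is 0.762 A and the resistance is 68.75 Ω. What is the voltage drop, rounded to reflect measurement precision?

52.4 V

voltage drop = 0.762 A × 68.75 Ω = 52.3875 V.
0.762 has 3 significant figures; 68.75 has 4.
Division/multiplication keeps the fewest: 3 significant figures.
Rounded: 52.4 V.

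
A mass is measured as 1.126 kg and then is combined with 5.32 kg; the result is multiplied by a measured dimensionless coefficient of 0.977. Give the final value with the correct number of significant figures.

6.30 kg

1.126 kg + 5.32 kg = 6.446 kg; the sum is limited to 2 decimal places (3 s.f.).
Carrying full precision, 6.446 × 0.977 = 6.297742 kg; 0.977 has 3 s.f., so the result keeps min(3, 3) = 3 s.f.
Rounded to 3 significant figures: 6.30 kg.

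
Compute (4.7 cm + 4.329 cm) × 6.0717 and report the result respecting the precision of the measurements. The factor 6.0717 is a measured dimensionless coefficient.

55 cm

4.7 cm + 4.329 cm = 9.029 cm; the sum is limited to 1 decimal place (2 s.f.).
Carrying full precision, 9.029 × 6.0717 = 54.8213793 cm; 6.0717 has 5 s.f., so the result keeps min(2, 5) = 2 s.f.
Rounded to 2 significant figures: 55 cm.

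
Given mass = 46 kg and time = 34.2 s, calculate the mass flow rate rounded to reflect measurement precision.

mass flow rate = 46 kg ÷ 34.2 s = 1.34502923977… kg/s.
46 has 2 significant figures; 34.2 has 3.
Division/multiplication keeps the fewest: 2 significant figures.
Rounded: 1.3 kg/s.

1.3 kg/s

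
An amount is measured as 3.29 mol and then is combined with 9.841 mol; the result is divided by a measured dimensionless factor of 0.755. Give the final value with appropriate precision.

17.4 mol

3.29 mol + 9.841 mol = 13.131 mol; the sum is limited to 2 decimal places (4 s.f.).
Carrying full precision, 13.131 ÷ 0.755 = 17.3920529801… mol; 0.755 has 3 s.f., so the result keeps min(4, 3) = 3 s.f.
Rounded to 3 significant figures: 17.4 mol.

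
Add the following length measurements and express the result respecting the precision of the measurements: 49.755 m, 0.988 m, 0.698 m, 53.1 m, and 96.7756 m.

49.755 m + 0.988 m + 0.698 m + 53.1 m + 96.7756 m = 201.3166 m.
Addition/subtraction keeps the fewest decimal places: 49.755 → 3 decimal places, 0.988 → 3 decimal places, 0.698 → 3 decimal places, 53.1 → 1 decimal place, 96.7756 → 4 decimal places; limit is 1.
Rounded to 1 decimal place: 201.3 m.

201.3 m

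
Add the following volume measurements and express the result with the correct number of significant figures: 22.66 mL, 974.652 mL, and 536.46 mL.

22.66 mL + 974.652 mL + 536.46 mL = 1533.772 mL.
Addition/subtraction keeps the fewest decimal places: 22.66 → 2 decimal places, 974.652 → 3 decimal places, 536.46 → 2 decimal places; limit is 2.
Rounded to 2 decimal places: 1533.77 mL.

1533.77 mL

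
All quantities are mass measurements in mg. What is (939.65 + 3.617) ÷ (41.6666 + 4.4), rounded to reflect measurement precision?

939.65 + 3.617 = 943.267, limited to 2 d.p. → 5 s.f.; 41.6666 + 4.4 = 46.0666, limited to 1 d.p. → 3 s.f.
Carrying full precision, 943.267 ÷ 46.0666 = 20.4761584315…; keep min(5, 3) = 3 s.f.
Rounded to 3 significant figures: 20.5.

20.5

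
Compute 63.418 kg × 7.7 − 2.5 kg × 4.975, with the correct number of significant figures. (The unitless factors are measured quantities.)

63.418 × 7.7 = 488.3186 → 4.9 × 10^2 kg (2 s.f., last digit at the 10^1 place).
2.5 × 4.975 = 12.4375 → 12 kg (2 s.f., last digit at the 10^0 place).
Difference: 475.8811 kg; keep the coarser place, 10^1.
Result: 4.8 × 10^2 kg.

4.8 × 10^2 kg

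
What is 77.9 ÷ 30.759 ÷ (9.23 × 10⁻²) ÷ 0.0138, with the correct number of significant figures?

1.99 × 10³

77.9 ÷ 30.759 ÷ (9.23 × 10⁻²) ÷ 0.0138 = 1988.31165455…
Multiplication/division keeps the fewest significant figures: 77.9 → 3 s.f., 30.759 → 5 s.f., 9.23 × 10⁻² → 3 s.f., 0.0138 → 3 s.f.; limit is 3.
Rounded to 3 significant figures: 1.99 × 10³.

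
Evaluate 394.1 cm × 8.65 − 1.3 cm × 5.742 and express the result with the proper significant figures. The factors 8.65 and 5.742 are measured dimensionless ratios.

3.40 × 10^3 cm

394.1 × 8.65 = 3408.965 → 3.41 × 10^3 cm (3 s.f., last digit at the 10^1 place).
1.3 × 5.742 = 7.4646 → 7.5 cm (2 s.f., last digit at the 10^-1 place).
Difference: 3401.5004 cm; keep the coarser place, 10^1.
Result: 3.40 × 10^3 cm.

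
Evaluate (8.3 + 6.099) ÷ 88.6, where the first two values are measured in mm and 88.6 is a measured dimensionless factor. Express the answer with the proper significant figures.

0.163 mm

8.3 mm + 6.099 mm = 14.399 mm; the sum is limited to 1 decimal place (3 s.f.).
Carrying full precision, 14.399 ÷ 88.6 = 0.162516930023… mm; 88.6 has 3 s.f., so the result keeps min(3, 3) = 3 s.f.
Rounded to 3 significant figures: 0.163 mm.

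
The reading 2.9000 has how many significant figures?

5

2.9000: trailing zeros after a decimal point are significant.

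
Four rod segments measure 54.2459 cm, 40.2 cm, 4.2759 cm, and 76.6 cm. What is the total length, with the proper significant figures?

54.2459 cm + 40.2 cm + 4.2759 cm + 76.6 cm = 175.3218 cm.
Addition/subtraction keeps the fewest decimal places: 54.2459 → 4 decimal places, 40.2 → 1 decimal place, 4.2759 → 4 decimal places, 76.6 → 1 decimal place; limit is 1.
Rounded to 1 decimal place: 175.3 cm.

175.3 cm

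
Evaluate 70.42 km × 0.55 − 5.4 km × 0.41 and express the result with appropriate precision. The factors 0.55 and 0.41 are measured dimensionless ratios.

37 km

70.42 × 0.55 = 38.731 → 39 km (2 s.f., last digit at the 10^0 place).
5.4 × 0.41 = 2.214 → 2.2 km (2 s.f., last digit at the 10^-1 place).
Difference: 36.517 km; keep the coarser place, 10^0.
Result: 37 km.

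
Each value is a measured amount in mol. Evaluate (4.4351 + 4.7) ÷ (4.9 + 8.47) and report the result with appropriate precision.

4.4351 + 4.7 = 9.1351, limited to 1 d.p. → 2 s.f.; 4.9 + 8.47 = 13.37, limited to 1 d.p. → 3 s.f.
Carrying full precision, 9.1351 ÷ 13.37 = 0.68325355273…; keep min(2, 3) = 2 s.f.
Rounded to 2 significant figures: 0.68.

0.68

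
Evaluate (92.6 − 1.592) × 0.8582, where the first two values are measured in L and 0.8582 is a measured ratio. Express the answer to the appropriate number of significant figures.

92.6 L − 1.592 L = 91.008 L; the difference is limited to 1 decimal place (3 s.f.).
Carrying full precision, 91.008 × 0.8582 = 78.1030656 L; 0.8582 has 4 s.f., so the result keeps min(3, 4) = 3 s.f.
Rounded to 3 significant figures: 78.1 L.

78.1 L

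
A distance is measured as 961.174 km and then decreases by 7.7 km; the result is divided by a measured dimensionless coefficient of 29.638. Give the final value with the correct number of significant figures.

961.174 km − 7.7 km = 953.474 km; the difference is limited to 1 decimal place (4 s.f.).
Carrying full precision, 953.474 ÷ 29.638 = 32.1706592888… km; 29.638 has 5 s.f., so the result keeps min(4, 5) = 4 s.f.
Rounded to 4 significant figures: 32.17 km.

32.17 km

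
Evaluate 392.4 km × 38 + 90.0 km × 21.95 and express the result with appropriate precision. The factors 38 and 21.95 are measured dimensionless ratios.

1.7 × 10^4 km

392.4 × 38 = 14911.2 → 1.5 × 10^4 km (2 s.f., last digit at the 10^3 place).
90.0 × 21.95 = 1975.5 → 1.98 × 10^3 km (3 s.f., last digit at the 10^1 place).
Sum: 16886.7 km; keep the coarser place, 10^3.
Result: 1.7 × 10^4 km.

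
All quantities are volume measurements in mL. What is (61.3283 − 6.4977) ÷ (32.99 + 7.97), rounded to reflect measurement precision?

61.3283 − 6.4977 = 54.8306, limited to 4 d.p. → 6 s.f.; 32.99 + 7.97 = 40.96, limited to 2 d.p. → 4 s.f.
Carrying full precision, 54.8306 ÷ 40.96 = 1.33863769531…; keep min(6, 4) = 4 s.f.
Rounded to 4 significant figures: 1.339.

1.339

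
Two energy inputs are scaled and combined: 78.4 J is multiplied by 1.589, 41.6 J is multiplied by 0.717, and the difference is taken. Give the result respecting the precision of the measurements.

78.4 × 1.589 = 124.5776 → 125 J (3 s.f., last digit at the 10^0 place).
41.6 × 0.717 = 29.8272 → 29.8 J (3 s.f., last digit at the 10^-1 place).
Difference: 94.7504 J; keep the coarser place, 10^0.
Result: 95 J.

95 J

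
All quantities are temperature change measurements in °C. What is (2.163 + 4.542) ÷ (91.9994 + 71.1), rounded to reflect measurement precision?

0.04111

2.163 + 4.542 = 6.705, limited to 3 d.p. → 4 s.f.; 91.9994 + 71.1 = 163.0994, limited to 1 d.p. → 4 s.f.
Carrying full precision, 6.705 ÷ 163.0994 = 0.0411098998525…; keep min(4, 4) = 4 s.f.
Rounded to 4 significant figures: 0.04111.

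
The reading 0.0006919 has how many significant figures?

0.0006919: leading zeros are not significant.

4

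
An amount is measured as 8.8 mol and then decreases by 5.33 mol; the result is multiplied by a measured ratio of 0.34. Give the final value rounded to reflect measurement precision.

8.8 mol − 5.33 mol = 3.47 mol; the difference is limited to 1 decimal place (2 s.f.).
Carrying full precision, 3.47 × 0.34 = 1.1798 mol; 0.34 has 2 s.f., so the result keeps min(2, 2) = 2 s.f.
Rounded to 2 significant figures: 1.2 mol.

1.2 mol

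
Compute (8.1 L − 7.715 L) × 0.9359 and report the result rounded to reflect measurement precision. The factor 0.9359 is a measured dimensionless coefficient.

8.1 L − 7.715 L = 0.385 L; the difference is limited to 1 decimal place (1 s.f.).
Carrying full precision, 0.385 × 0.9359 = 0.3603215 L; 0.9359 has 4 s.f., so the result keeps min(1, 4) = 1 s.f.
Rounded to 1 significant figure: 0.4 L.

0.4 L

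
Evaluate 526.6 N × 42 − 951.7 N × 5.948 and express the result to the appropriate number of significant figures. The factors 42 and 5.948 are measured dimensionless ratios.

1.6 × 10^4 N

526.6 × 42 = 22117.2 → 2.2 × 10^4 N (2 s.f., last digit at the 10^3 place).
951.7 × 5.948 = 5660.7116 → 5661 N (4 s.f., last digit at the 10^0 place).
Difference: 16456.4884 N; keep the coarser place, 10^3.
Result: 1.6 × 10^4 N.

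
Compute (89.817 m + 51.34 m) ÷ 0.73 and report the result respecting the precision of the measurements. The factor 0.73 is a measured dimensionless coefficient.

1.9 × 10² m

89.817 m + 51.34 m = 141.157 m; the sum is limited to 2 decimal places (5 s.f.).
Carrying full precision, 141.157 ÷ 0.73 = 193.365753425… m; 0.73 has 2 s.f., so the result keeps min(5, 2) = 2 s.f.
Rounded to 2 significant figures: 1.9 × 10² m.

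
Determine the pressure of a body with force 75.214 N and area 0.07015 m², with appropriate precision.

pressure = 75.214 N ÷ 0.07015 m² = 1072.18816821… Pa.
75.214 has 5 significant figures; 0.07015 has 4.
Division/multiplication keeps the fewest: 4 significant figures.
Rounded: 1072 Pa.

1072 Pa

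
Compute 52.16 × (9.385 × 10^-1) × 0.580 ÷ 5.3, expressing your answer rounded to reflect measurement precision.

5.4

52.16 × (9.385 × 10^-1) × 0.580 ÷ 5.3 = 5.35702883019…
Multiplication/division keeps the fewest significant figures: 52.16 → 4 s.f., 9.385 × 10^-1 → 4 s.f., 0.580 → 3 s.f., 5.3 → 2 s.f.; limit is 2.
Rounded to 2 significant figures: 5.4.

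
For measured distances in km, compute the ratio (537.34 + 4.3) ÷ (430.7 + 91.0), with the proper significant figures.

1.038

537.34 + 4.3 = 541.64, limited to 1 d.p. → 4 s.f.; 430.7 + 91.0 = 521.7, limited to 1 d.p. → 4 s.f.
Carrying full precision, 541.64 ÷ 521.7 = 1.03822119992…; keep min(4, 4) = 4 s.f.
Rounded to 4 significant figures: 1.038.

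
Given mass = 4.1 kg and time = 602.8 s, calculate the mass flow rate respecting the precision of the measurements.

mass flow rate = 4.1 kg ÷ 602.8 s = 0.00680159256802… kg/s.
4.1 has 2 significant figures; 602.8 has 4.
Division/multiplication keeps the fewest: 2 significant figures.
Rounded: 0.0068 kg/s.

0.0068 kg/s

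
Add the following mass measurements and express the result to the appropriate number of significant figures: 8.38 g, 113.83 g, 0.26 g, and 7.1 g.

8.38 g + 113.83 g + 0.26 g + 7.1 g = 129.57 g.
Addition/subtraction keeps the fewest decimal places: 8.38 → 2 decimal places, 113.83 → 2 decimal places, 0.26 → 2 decimal places, 7.1 → 1 decimal place; limit is 1.
Rounded to 1 decimal place: 129.6 g.

129.6 g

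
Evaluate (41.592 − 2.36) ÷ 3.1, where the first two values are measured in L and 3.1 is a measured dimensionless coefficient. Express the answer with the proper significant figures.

41.592 L − 2.36 L = 39.232 L; the difference is limited to 2 decimal places (4 s.f.).
Carrying full precision, 39.232 ÷ 3.1 = 12.655483871… L; 3.1 has 2 s.f., so the result keeps min(4, 2) = 2 s.f.
Rounded to 2 significant figures: 13 L.

13 L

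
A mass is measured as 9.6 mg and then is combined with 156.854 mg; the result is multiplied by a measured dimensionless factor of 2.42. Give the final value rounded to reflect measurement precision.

9.6 mg + 156.854 mg = 166.454 mg; the sum is limited to 1 decimal place (4 s.f.).
Carrying full precision, 166.454 × 2.42 = 402.81868 mg; 2.42 has 3 s.f., so the result keeps min(4, 3) = 3 s.f.
Rounded to 3 significant figures: 403 mg.

403 mg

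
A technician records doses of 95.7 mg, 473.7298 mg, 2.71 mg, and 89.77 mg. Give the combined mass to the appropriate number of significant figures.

95.7 mg + 473.7298 mg + 2.71 mg + 89.77 mg = 661.9098 mg.
Addition/subtraction keeps the fewest decimal places: 95.7 → 1 decimal place, 473.7298 → 4 decimal places, 2.71 → 2 decimal places, 89.77 → 2 decimal places; limit is 1.
Rounded to 1 decimal place: 661.9 mg.

661.9 mg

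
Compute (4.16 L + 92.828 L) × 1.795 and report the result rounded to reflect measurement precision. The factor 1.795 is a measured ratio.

174.1 L

4.16 L + 92.828 L = 96.988 L; the sum is limited to 2 decimal places (4 s.f.).
Carrying full precision, 96.988 × 1.795 = 174.09346 L; 1.795 has 4 s.f., so the result keeps min(4, 4) = 4 s.f.
Rounded to 4 significant figures: 174.1 L.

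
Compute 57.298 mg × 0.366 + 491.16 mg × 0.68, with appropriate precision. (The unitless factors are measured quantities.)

3.5 × 10² mg

57.298 × 0.366 = 20.971068 → 21.0 mg (3 s.f., last digit at the 10^-1 place).
491.16 × 0.68 = 333.9888 → 3.3 × 10² mg (2 s.f., last digit at the 10^1 place).
Sum: 354.959868 mg; keep the coarser place, 10^1.
Result: 3.5 × 10² mg.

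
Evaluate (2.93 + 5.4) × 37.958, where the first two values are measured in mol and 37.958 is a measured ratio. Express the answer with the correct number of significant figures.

3.2 × 10^2 mol

2.93 mol + 5.4 mol = 8.33 mol; the sum is limited to 1 decimal place (2 s.f.).
Carrying full precision, 8.33 × 37.958 = 316.19014 mol; 37.958 has 5 s.f., so the result keeps min(2, 5) = 2 s.f.
Rounded to 2 significant figures: 3.2 × 10^2 mol.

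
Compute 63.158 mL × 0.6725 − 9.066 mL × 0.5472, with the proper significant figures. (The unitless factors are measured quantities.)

37.51 mL

63.158 × 0.6725 = 42.473755 → 42.47 mL (4 s.f., last digit at the 10^-2 place).
9.066 × 0.5472 = 4.9609152 → 4.961 mL (4 s.f., last digit at the 10^-3 place).
Difference: 37.5128398 mL; keep the coarser place, 10^-2.
Result: 37.51 mL.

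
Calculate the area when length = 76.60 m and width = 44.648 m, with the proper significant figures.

3420. m²

area = 76.60 m × 44.648 m = 3420.0368 m².
76.60 has 4 significant figures; 44.648 has 5.
Division/multiplication keeps the fewest: 4 significant figures.
Rounded: 3420. m².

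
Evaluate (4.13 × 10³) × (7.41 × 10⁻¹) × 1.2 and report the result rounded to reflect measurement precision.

(4.13 × 10³) × (7.41 × 10⁻¹) × 1.2 = 3672.396
Multiplication/division keeps the fewest significant figures: 4.13 × 10³ → 3 s.f., 7.41 × 10⁻¹ → 3 s.f., 1.2 → 2 s.f.; limit is 2.
Rounded to 2 significant figures: 3.7 × 10³.

3.7 × 10³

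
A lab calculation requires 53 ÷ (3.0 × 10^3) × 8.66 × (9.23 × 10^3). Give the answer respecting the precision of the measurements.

1.4 × 10^3

53 ÷ (3.0 × 10^3) × 8.66 × (9.23 × 10^3) = 1412.12846667…
Multiplication/division keeps the fewest significant figures: 53 → 2 s.f., 3.0 × 10^3 → 2 s.f., 8.66 → 3 s.f., 9.23 × 10^3 → 3 s.f.; limit is 2.
Rounded to 2 significant figures: 1.4 × 10^3.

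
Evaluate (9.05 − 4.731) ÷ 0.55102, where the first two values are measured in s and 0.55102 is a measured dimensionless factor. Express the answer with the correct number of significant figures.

7.84 s

9.05 s − 4.731 s = 4.319 s; the difference is limited to 2 decimal places (3 s.f.).
Carrying full precision, 4.319 ÷ 0.55102 = 7.83819099125… s; 0.55102 has 5 s.f., so the result keeps min(3, 5) = 3 s.f.
Rounded to 3 significant figures: 7.84 s.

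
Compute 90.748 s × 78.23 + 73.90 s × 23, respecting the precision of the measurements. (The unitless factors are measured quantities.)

90.748 × 78.23 = 7099.21604 → 7099 s (4 s.f., last digit at the 10^0 place).
73.90 × 23 = 1699.7 → 1.7 × 10^3 s (2 s.f., last digit at the 10^2 place).
Sum: 8798.91604 s; keep the coarser place, 10^2.
Result: 8.8 × 10^3 s.

8.8 × 10^3 s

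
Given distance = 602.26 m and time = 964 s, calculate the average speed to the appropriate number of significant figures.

average speed = 602.26 m ÷ 964 s = 0.624751037344… m/s.
602.26 has 5 significant figures; 964 has 3.
Division/multiplication keeps the fewest: 3 significant figures.
Rounded: 0.625 m/s.

0.625 m/s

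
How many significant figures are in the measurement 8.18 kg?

8.18: every digit is nonzero and significant.

3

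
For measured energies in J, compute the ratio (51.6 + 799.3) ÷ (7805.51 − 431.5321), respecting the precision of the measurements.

51.6 + 799.3 = 850.9, limited to 1 d.p. → 4 s.f.; 7805.51 − 431.5321 = 7373.9779, limited to 2 d.p. → 6 s.f.
Carrying full precision, 850.9 ÷ 7373.9779 = 0.115392263381…; keep min(4, 6) = 4 s.f.
Rounded to 4 significant figures: 0.1154.

0.1154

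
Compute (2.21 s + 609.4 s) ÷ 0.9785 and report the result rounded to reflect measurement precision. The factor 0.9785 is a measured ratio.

625.0 s

2.21 s + 609.4 s = 611.61 s; the sum is limited to 1 decimal place (4 s.f.).
Carrying full precision, 611.61 ÷ 0.9785 = 625.048543689… s; 0.9785 has 4 s.f., so the result keeps min(4, 4) = 4 s.f.
Rounded to 4 significant figures: 625.0 s.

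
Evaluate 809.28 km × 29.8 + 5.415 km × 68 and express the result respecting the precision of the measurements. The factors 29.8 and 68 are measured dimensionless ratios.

809.28 × 29.8 = 24116.544 → 2.41 × 10^4 km (3 s.f., last digit at the 10^2 place).
5.415 × 68 = 368.22 → 3.7 × 10^2 km (2 s.f., last digit at the 10^1 place).
Sum: 24484.764 km; keep the coarser place, 10^2.
Result: 2.45 × 10^4 km.

2.45 × 10^4 km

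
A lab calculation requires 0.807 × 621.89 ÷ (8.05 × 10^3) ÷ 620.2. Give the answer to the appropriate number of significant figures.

0.807 × 621.89 ÷ (8.05 × 10^3) ÷ 620.2 = 0.00010052161695…
Multiplication/division keeps the fewest significant figures: 0.807 → 3 s.f., 621.89 → 5 s.f., 8.05 × 10^3 → 3 s.f., 620.2 → 4 s.f.; limit is 3.
Rounded to 3 significant figures: 1.01 × 10^-4.

1.01 × 10^-4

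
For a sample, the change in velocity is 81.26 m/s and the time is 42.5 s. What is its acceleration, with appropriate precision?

acceleration = 81.26 m/s ÷ 42.5 s = 1.912 m/s².
81.26 has 4 significant figures; 42.5 has 3.
Division/multiplication keeps the fewest: 3 significant figures.
Rounded: 1.91 m/s².

1.91 m/s²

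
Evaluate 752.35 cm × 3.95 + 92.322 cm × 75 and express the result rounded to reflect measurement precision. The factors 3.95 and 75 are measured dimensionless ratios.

752.35 × 3.95 = 2971.7825 → 2.97 × 10³ cm (3 s.f., last digit at the 10^1 place).
92.322 × 75 = 6924.15 → 6.9 × 10³ cm (2 s.f., last digit at the 10^2 place).
Sum: 9895.9325 cm; keep the coarser place, 10^2.
Result: 9.9 × 10³ cm.

9.9 × 10³ cm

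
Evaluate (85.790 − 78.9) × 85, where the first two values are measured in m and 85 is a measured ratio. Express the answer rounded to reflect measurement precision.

5.9 × 10^2 m

85.790 m − 78.9 m = 6.890 m; the difference is limited to 1 decimal place (2 s.f.).
Carrying full precision, 6.890 × 85 = 585.65 m; 85 has 2 s.f., so the result keeps min(2, 2) = 2 s.f.
Rounded to 2 significant figures: 5.9 × 10^2 m.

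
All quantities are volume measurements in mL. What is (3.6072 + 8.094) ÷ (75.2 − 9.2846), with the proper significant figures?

0.178

3.6072 + 8.094 = 11.7012, limited to 3 d.p. → 5 s.f.; 75.2 − 9.2846 = 65.9154, limited to 1 d.p. → 3 s.f.
Carrying full precision, 11.7012 ÷ 65.9154 = 0.177518455475…; keep min(5, 3) = 3 s.f.
Rounded to 3 significant figures: 0.178.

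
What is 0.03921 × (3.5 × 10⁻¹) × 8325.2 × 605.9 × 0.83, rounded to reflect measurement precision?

5.7 × 10⁴

0.03921 × (3.5 × 10⁻¹) × 8325.2 × 605.9 × 0.83 = 57456.4259057…
Multiplication/division keeps the fewest significant figures: 0.03921 → 4 s.f., 3.5 × 10⁻¹ → 2 s.f., 8325.2 → 5 s.f., 605.9 → 4 s.f., 0.83 → 2 s.f.; limit is 2.
Rounded to 2 significant figures: 5.7 × 10⁴.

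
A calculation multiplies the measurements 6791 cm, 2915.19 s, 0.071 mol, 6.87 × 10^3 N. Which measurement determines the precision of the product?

0.071 mol

6791 cm → 4 s.f.; 2915.19 s → 6 s.f.; 0.071 mol → 2 s.f.; 6.87 × 10^3 N → 3 s.f.
The fewest is 2 significant figures, from 0.071 mol.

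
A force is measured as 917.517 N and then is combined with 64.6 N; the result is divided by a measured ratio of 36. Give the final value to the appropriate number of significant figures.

917.517 N + 64.6 N = 982.117 N; the sum is limited to 1 decimal place (4 s.f.).
Carrying full precision, 982.117 ÷ 36 = 27.2810277778… N; 36 has 2 s.f., so the result keeps min(4, 2) = 2 s.f.
Rounded to 2 significant figures: 27 N.

27 N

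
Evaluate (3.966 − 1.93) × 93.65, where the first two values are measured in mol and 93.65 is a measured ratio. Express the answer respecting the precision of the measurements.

3.966 mol − 1.93 mol = 2.036 mol; the difference is limited to 2 decimal places (3 s.f.).
Carrying full precision, 2.036 × 93.65 = 190.6714 mol; 93.65 has 4 s.f., so the result keeps min(3, 4) = 3 s.f.
Rounded to 3 significant figures: 191 mol.

191 mol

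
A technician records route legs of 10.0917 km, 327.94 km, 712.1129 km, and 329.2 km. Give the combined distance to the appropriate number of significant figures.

1379.3 km

10.0917 km + 327.94 km + 712.1129 km + 329.2 km = 1379.3446 km.
Addition/subtraction keeps the fewest decimal places: 10.0917 → 4 decimal places, 327.94 → 2 decimal places, 712.1129 → 4 decimal places, 329.2 → 1 decimal place; limit is 1.
Rounded to 1 decimal place: 1379.3 km.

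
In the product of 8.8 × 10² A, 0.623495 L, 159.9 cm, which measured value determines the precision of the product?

8.8 × 10² A → 2 s.f.; 0.623495 L → 6 s.f.; 159.9 cm → 4 s.f.
The fewest is 2 significant figures, from 8.8 × 10² A.

8.8 × 10² A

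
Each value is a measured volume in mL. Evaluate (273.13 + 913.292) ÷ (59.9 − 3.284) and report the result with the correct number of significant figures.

273.13 + 913.292 = 1186.422, limited to 2 d.p. → 6 s.f.; 59.9 − 3.284 = 56.616, limited to 1 d.p. → 3 s.f.
Carrying full precision, 1186.422 ÷ 56.616 = 20.9555955914…; keep min(6, 3) = 3 s.f.
Rounded to 3 significant figures: 21.0.

21.0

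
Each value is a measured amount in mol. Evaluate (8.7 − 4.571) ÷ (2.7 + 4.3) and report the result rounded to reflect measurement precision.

0.59

8.7 − 4.571 = 4.129, limited to 1 d.p. → 2 s.f.; 2.7 + 4.3 = 7.0, limited to 1 d.p. → 2 s.f.
Carrying full precision, 4.129 ÷ 7.0 = 0.589857142857…; keep min(2, 2) = 2 s.f.
Rounded to 2 significant figures: 0.59.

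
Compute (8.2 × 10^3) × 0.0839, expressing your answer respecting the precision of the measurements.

6.9 × 10^2

(8.2 × 10^3) × 0.0839 = 687.98
Multiplication/division keeps the fewest significant figures: 8.2 × 10^3 → 2 s.f., 0.0839 → 3 s.f.; limit is 2.
Rounded to 2 significant figures: 6.9 × 10^2.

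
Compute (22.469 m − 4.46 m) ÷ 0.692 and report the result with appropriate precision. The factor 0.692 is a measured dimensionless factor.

26.0 m

22.469 m − 4.46 m = 18.009 m; the difference is limited to 2 decimal places (4 s.f.).
Carrying full precision, 18.009 ÷ 0.692 = 26.024566474… m; 0.692 has 3 s.f., so the result keeps min(4, 3) = 3 s.f.
Rounded to 3 significant figures: 26.0 m.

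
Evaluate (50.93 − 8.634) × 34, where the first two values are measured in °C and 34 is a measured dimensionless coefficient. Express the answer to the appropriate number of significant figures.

1.4 × 10³ °C

50.93 °C − 8.634 °C = 42.296 °C; the difference is limited to 2 decimal places (4 s.f.).
Carrying full precision, 42.296 × 34 = 1438.064 °C; 34 has 2 s.f., so the result keeps min(4, 2) = 2 s.f.
Rounded to 2 significant figures: 1.4 × 10³ °C.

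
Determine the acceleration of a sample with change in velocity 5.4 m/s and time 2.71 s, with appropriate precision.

2.0 m/s²

acceleration = 5.4 m/s ÷ 2.71 s = 1.9926199262… m/s².
5.4 has 2 significant figures; 2.71 has 3.
Division/multiplication keeps the fewest: 2 significant figures.
Rounded: 2.0 m/s².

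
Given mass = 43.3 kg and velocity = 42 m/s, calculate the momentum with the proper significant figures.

momentum = 43.3 kg × 42 m/s = 1818.6 kg·m/s.
43.3 has 3 significant figures; 42 has 2.
Division/multiplication keeps the fewest: 2 significant figures.
Rounded: 1.8 × 10³ kg·m/s.

1.8 × 10³ kg·m/s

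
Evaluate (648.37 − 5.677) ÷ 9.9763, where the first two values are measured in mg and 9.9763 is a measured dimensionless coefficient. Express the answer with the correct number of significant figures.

64.422 mg

648.37 mg − 5.677 mg = 642.693 mg; the difference is limited to 2 decimal places (5 s.f.).
Carrying full precision, 642.693 ÷ 9.9763 = 64.4219800928… mg; 9.9763 has 5 s.f., so the result keeps min(5, 5) = 5 s.f.
Rounded to 5 significant figures: 64.422 mg.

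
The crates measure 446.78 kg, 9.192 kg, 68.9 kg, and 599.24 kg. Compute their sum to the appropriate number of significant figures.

446.78 kg + 9.192 kg + 68.9 kg + 599.24 kg = 1124.112 kg.
Addition/subtraction keeps the fewest decimal places: 446.78 → 2 decimal places, 9.192 → 3 decimal places, 68.9 → 1 decimal place, 599.24 → 2 decimal places; limit is 1.
Rounded to 1 decimal place: 1124.1 kg.

1124.1 kg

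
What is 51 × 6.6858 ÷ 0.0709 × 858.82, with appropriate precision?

4.1 × 10⁶

51 × 6.6858 ÷ 0.0709 × 858.82 = 4130279.78217…
Multiplication/division keeps the fewest significant figures: 51 → 2 s.f., 6.6858 → 5 s.f., 0.0709 → 3 s.f., 858.82 → 5 s.f.; limit is 2.
Rounded to 2 significant figures: 4.1 × 10⁶.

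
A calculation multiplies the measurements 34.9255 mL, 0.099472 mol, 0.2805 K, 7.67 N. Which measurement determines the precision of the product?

34.9255 mL → 6 s.f.; 0.099472 mol → 5 s.f.; 0.2805 K → 4 s.f.; 7.67 N → 3 s.f.
The fewest is 3 significant figures, from 7.67 N.

7.67 N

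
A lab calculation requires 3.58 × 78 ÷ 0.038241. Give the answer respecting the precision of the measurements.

7.3 × 10³

3.58 × 78 ÷ 0.038241 = 7302.11030046…
Multiplication/division keeps the fewest significant figures: 3.58 → 3 s.f., 78 → 2 s.f., 0.038241 → 5 s.f.; limit is 2.
Rounded to 2 significant figures: 7.3 × 10³.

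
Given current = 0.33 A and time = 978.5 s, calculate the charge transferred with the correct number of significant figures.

3.2 × 10² C

charge transferred = 0.33 A × 978.5 s = 322.905 C.
0.33 has 2 significant figures; 978.5 has 4.
Division/multiplication keeps the fewest: 2 significant figures.
Rounded: 3.2 × 10² C.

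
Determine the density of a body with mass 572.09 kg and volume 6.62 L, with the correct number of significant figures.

86.4 kg/L

density = 572.09 kg ÷ 6.62 L = 86.418429003… kg/L.
572.09 has 5 significant figures; 6.62 has 3.
Division/multiplication keeps the fewest: 3 significant figures.
Rounded: 86.4 kg/L.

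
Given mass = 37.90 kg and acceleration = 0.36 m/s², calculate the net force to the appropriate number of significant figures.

14 N

net force = 37.90 kg × 0.36 m/s² = 13.644 N.
37.90 has 4 significant figures; 0.36 has 2.
Division/multiplication keeps the fewest: 2 significant figures.
Rounded: 14 N.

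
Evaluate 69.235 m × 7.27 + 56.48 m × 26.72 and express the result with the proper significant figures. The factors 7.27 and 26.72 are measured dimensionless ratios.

2.012 × 10^3 m

69.235 × 7.27 = 503.33845 → 503 m (3 s.f., last digit at the 10^0 place).
56.48 × 26.72 = 1509.1456 → 1509 m (4 s.f., last digit at the 10^0 place).
Sum: 2012.48405 m; keep the coarser place, 10^0.
Result: 2.012 × 10^3 m.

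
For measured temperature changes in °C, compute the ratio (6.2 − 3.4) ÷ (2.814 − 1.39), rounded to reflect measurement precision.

2.0

6.2 − 3.4 = 2.8, limited to 1 d.p. → 2 s.f.; 2.814 − 1.39 = 1.424, limited to 2 d.p. → 3 s.f.
Carrying full precision, 2.8 ÷ 1.424 = 1.96629213483…; keep min(2, 3) = 2 s.f.
Rounded to 2 significant figures: 2.0.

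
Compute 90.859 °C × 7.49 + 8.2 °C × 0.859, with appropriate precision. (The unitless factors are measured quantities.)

688 °C

90.859 × 7.49 = 680.53391 → 681 °C (3 s.f., last digit at the 10^0 place).
8.2 × 0.859 = 7.0438 → 7.0 °C (2 s.f., last digit at the 10^-1 place).
Sum: 687.57771 °C; keep the coarser place, 10^0.
Result: 688 °C.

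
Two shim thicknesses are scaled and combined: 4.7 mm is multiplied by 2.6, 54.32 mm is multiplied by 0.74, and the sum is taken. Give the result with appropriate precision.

4.7 × 2.6 = 12.22 → 12 mm (2 s.f., last digit at the 10^0 place).
54.32 × 0.74 = 40.1968 → 40. mm (2 s.f., last digit at the 10^0 place).
Sum: 52.4168 mm; keep the coarser place, 10^0.
Result: 52 mm.

52 mm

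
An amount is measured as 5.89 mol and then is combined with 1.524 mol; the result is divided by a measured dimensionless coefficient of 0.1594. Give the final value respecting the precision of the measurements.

5.89 mol + 1.524 mol = 7.414 mol; the sum is limited to 2 decimal places (3 s.f.).
Carrying full precision, 7.414 ÷ 0.1594 = 46.5119196989… mol; 0.1594 has 4 s.f., so the result keeps min(3, 4) = 3 s.f.
Rounded to 3 significant figures: 46.5 mol.

46.5 mol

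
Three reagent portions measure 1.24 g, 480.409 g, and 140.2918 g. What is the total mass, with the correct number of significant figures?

621.94 g

1.24 g + 480.409 g + 140.2918 g = 621.9408 g.
Addition/subtraction keeps the fewest decimal places: 1.24 → 2 decimal places, 480.409 → 3 decimal places, 140.2918 → 4 decimal places; limit is 2.
Rounded to 2 decimal places: 621.94 g.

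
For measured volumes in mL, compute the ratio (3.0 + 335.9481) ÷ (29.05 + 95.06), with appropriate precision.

2.731

3.0 + 335.9481 = 338.9481, limited to 1 d.p. → 4 s.f.; 29.05 + 95.06 = 124.11, limited to 2 d.p. → 5 s.f.
Carrying full precision, 338.9481 ÷ 124.11 = 2.73102973169…; keep min(4, 5) = 4 s.f.
Rounded to 4 significant figures: 2.731.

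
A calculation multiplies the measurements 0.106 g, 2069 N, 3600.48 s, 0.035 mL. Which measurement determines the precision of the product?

0.035 mL

0.106 g → 3 s.f.; 2069 N → 4 s.f.; 3600.48 s → 6 s.f.; 0.035 mL → 2 s.f.
The fewest is 2 significant figures, from 0.035 mL.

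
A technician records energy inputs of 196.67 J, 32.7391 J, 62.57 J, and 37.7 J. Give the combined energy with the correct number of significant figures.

196.67 J + 32.7391 J + 62.57 J + 37.7 J = 329.6791 J.
Addition/subtraction keeps the fewest decimal places: 196.67 → 2 decimal places, 32.7391 → 4 decimal places, 62.57 → 2 decimal places, 37.7 → 1 decimal place; limit is 1.
Rounded to 1 decimal place: 329.7 J.

329.7 J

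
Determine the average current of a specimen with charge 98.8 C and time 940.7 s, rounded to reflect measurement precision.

0.105 A

average current = 98.8 C ÷ 940.7 s = 0.105028170511… A.
98.8 has 3 significant figures; 940.7 has 4.
Division/multiplication keeps the fewest: 3 significant figures.
Rounded: 0.105 A.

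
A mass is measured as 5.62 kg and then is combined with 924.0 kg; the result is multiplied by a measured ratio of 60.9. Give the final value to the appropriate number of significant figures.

5.66 × 10^4 kg

5.62 kg + 924.0 kg = 929.62 kg; the sum is limited to 1 decimal place (4 s.f.).
Carrying full precision, 929.62 × 60.9 = 56613.858 kg; 60.9 has 3 s.f., so the result keeps min(4, 3) = 3 s.f.
Rounded to 3 significant figures: 5.66 × 10^4 kg.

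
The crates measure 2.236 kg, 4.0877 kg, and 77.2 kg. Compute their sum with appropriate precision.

83.5 kg

2.236 kg + 4.0877 kg + 77.2 kg = 83.5237 kg.
Addition/subtraction keeps the fewest decimal places: 2.236 → 3 decimal places, 4.0877 → 4 decimal places, 77.2 → 1 decimal place; limit is 1.
Rounded to 1 decimal place: 83.5 kg.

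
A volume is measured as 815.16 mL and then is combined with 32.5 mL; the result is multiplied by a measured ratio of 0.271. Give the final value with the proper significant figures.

2.30 × 10^2 mL

815.16 mL + 32.5 mL = 847.66 mL; the sum is limited to 1 decimal place (4 s.f.).
Carrying full precision, 847.66 × 0.271 = 229.71586 mL; 0.271 has 3 s.f., so the result keeps min(4, 3) = 3 s.f.
Rounded to 3 significant figures: 2.30 × 10^2 mL.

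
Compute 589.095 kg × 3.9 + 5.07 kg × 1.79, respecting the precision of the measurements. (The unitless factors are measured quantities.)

589.095 × 3.9 = 2297.4705 → 2.3 × 10³ kg (2 s.f., last digit at the 10^2 place).
5.07 × 1.79 = 9.0753 → 9.08 kg (3 s.f., last digit at the 10^-2 place).
Sum: 2306.5458 kg; keep the coarser place, 10^2.
Result: 2.3 × 10³ kg.

2.3 × 10³ kg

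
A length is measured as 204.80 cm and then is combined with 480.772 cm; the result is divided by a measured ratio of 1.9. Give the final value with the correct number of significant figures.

204.80 cm + 480.772 cm = 685.572 cm; the sum is limited to 2 decimal places (5 s.f.).
Carrying full precision, 685.572 ÷ 1.9 = 360.827368421… cm; 1.9 has 2 s.f., so the result keeps min(5, 2) = 2 s.f.
Rounded to 2 significant figures: 3.6 × 10² cm.

3.6 × 10² cm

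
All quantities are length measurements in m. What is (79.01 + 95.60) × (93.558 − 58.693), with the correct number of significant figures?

6.0878 × 10³ m²

79.01 + 95.60 = 174.61, limited to 2 d.p. → 5 s.f.; 93.558 − 58.693 = 34.865, limited to 3 d.p. → 5 s.f.
Carrying full precision, 174.61 × 34.865 = 6087.77765; keep min(5, 5) = 5 s.f.
Rounded to 5 significant figures: 6.0878 × 10³ m².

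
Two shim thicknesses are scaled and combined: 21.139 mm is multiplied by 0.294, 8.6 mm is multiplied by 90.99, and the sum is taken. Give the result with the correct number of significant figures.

21.139 × 0.294 = 6.214866 → 6.21 mm (3 s.f., last digit at the 10^-2 place).
8.6 × 90.99 = 782.514 → 7.8 × 10^2 mm (2 s.f., last digit at the 10^1 place).
Sum: 788.728866 mm; keep the coarser place, 10^1.
Result: 7.9 × 10^2 mm.

7.9 × 10^2 mm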